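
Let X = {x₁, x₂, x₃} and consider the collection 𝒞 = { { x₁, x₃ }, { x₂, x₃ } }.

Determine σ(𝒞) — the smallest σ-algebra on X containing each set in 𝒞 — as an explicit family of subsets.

Initial family (4 sets): { {}, { x₁, x₃ }, { x₂, x₃ }, X }.
Iteration 1: 2 new —
  { x₁ }  = ᶜ of { x₂, x₃ }
  { x₂ }  = ᶜ of { x₁, x₃ }
  (now 6)
Iteration 2 (1 new):
  { x₁, x₂ }  = { x₂ } ∪ { x₁ }
  (now 7)
Iteration 3 (1 new):
  { x₃ }  = ᶜ of { x₁, x₂ }
  (now 8)
After Iteration 4 the family is unchanged; done.

Hence σ(𝒞) has 8 members: { {}, { x₁ }, { x₂ }, { x₃ }, { x₁, x₂ }, { x₁, x₃ }, { x₂, x₃ }, X }.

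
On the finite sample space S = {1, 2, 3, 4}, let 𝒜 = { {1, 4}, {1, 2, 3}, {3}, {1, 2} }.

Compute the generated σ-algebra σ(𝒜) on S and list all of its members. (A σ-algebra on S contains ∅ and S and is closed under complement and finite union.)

Initial family (6 sets): { {}, {3}, {1, 2}, {1, 4}, {1, 2, 3}, S }.
Pass 1 (5 new):
  {4}  = complement {1, 2, 3}
  {2, 3}  = complement {1, 4}
  {3, 4}  = complement {1, 2}
  {1, 2, 4}  = complement {3}
  {1, 3, 4}  = {3} ∪ {1, 4}
  [11 total]
Pass 2 (2 new):
  {2}  = complement {1, 3, 4}
  {2, 3, 4}  = {3, 4} ∪ {2, 3}
  [13 total]
Pass 3: +2 →
  {1}  = complement {2, 3, 4}
  {2, 4}  = {4} ∪ {2}
  [15 total]
Pass 4. New:
  {1, 3}  = complement {2, 4}
  [16 total]
Pass 5: no new sets; the family is a σ-algebra.

Therefore σ(𝒜) = { {}, {1}, {2}, {3}, {4}, {1, 2}, {1, 3}, {1, 4}, {2, 3}, {2, 4}, {3, 4}, {1, 2, 3}, {1, 2, 4}, {1, 3, 4}, {2, 3, 4}, S } (|σ(𝒜)| = 16).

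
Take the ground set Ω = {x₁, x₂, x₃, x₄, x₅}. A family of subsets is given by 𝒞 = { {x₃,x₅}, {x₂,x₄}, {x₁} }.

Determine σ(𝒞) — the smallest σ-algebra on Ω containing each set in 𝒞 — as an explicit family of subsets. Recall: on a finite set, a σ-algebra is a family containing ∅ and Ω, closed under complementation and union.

σ(𝒞) = { {}, {x₁}, {x₂,x₄}, {x₃,x₅}, {x₁,x₂,x₄}, {x₁,x₃,x₅}, {x₂,x₃,x₄,x₅}, Ω }

Trace:
Seed the family with 𝒞 together with ∅ and Ω: { {}, {x₁}, {x₂,x₄}, {x₃,x₅}, Ω }.
Step 1: +3 →
  {x₁,x₂,x₄}  = Ω∖{x₃,x₅}
  {x₁,x₃,x₅}  = Ω∖{x₂,x₄}
  {x₂,x₃,x₄,x₅}  = Ω∖{x₁}
  [8 total]
Step 2: closed — nothing new.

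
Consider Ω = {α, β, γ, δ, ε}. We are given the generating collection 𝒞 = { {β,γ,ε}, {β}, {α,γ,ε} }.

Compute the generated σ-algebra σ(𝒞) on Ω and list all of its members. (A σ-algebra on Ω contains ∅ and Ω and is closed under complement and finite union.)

Initial family (5 sets): { {}, {β}, {α,γ,ε}, {β,γ,ε}, Ω }.
Pass 1 (4 new):
  {α,δ}  = complement {β,γ,ε}
  {β,δ}  = complement {α,γ,ε}
  {α,β,γ,ε}  = {β,γ,ε} ∪ {α,γ,ε}
  {α,γ,δ,ε}  = complement {β}
  |family| = 9
Pass 2: +3 →
  {δ}  = complement {α,β,γ,ε}
  {α,β,δ}  = {β} ∪ {α,δ}
  {β,γ,δ,ε}  = {β,γ,ε} ∪ {β,δ}
  |family| = 12
Pass 3 (2 new):
  {α}  = complement {β,γ,δ,ε}
  {γ,ε}  = complement {α,β,δ}
  |family| = 14
Pass 4: +2 →
  {α,β}  = {β} ∪ {α}
  {γ,δ,ε}  = {δ} ∪ {γ,ε}
  |family| = 16
After Pass 5 the family is unchanged; done.

σ(𝒞) = { {}, {α}, {β}, {δ}, {α,β}, {α,δ}, {β,δ}, {γ,ε}, {α,β,δ}, {α,γ,ε}, {β,γ,ε}, {γ,δ,ε}, {α,β,γ,ε}, {α,γ,δ,ε}, {β,γ,δ,ε}, Ω }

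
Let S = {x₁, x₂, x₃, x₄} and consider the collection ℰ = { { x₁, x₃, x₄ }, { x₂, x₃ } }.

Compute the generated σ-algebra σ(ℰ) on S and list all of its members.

Answer: σ(ℰ) = { ∅, { x₂ }, { x₃ }, { x₁, x₄ }, { x₂, x₃ }, { x₁, x₂, x₄ }, { x₁, x₃, x₄ }, S }

Derivation:
Take S₀ = ℰ ∪ {∅, S} = { ∅, { x₂, x₃ }, { x₁, x₃, x₄ }, S }.
Round 1 (2 new):
  { x₂ }  = { x₁, x₃, x₄ }ᶜ
  { x₁, x₄ }  = { x₂, x₃ }ᶜ
  (now 6)
Round 2. New:
  { x₁, x₂, x₄ }  = { x₁, x₄ } ∪ { x₂ }
  (now 7)
Round 3 (1 new):
  { x₃ }  = { x₁, x₂, x₄ }ᶜ
  (now 8)
After Round 4 the family is unchanged; done.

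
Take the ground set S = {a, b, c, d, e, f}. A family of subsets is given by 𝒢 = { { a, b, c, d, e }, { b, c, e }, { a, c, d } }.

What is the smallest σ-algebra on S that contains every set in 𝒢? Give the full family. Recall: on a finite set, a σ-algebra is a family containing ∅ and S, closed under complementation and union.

Initial family (5 sets): { ∅, { a, c, d }, { b, c, e }, { a, b, c, d, e }, S }.
Iteration 1. New:
  { f }  = S∖{ a, b, c, d, e }
  { a, d, f }  = S∖{ b, c, e }
  { b, e, f }  = S∖{ a, c, d }
  (now 8)
Iteration 2: 3 new —
  { a, c, d, f }  = { a, c, d } ∪ { a, d, f }
  { b, c, e, f }  = { b, c, e } ∪ { b, e, f }
  { a, b, d, e, f }  = { b, e, f } ∪ { a, d, f }
  (now 11)
Iteration 3. New:
  { c }  = S∖{ a, b, d, e, f }
  { a, d }  = S∖{ b, c, e, f }
  { b, e }  = S∖{ a, c, d, f }
  (now 14)
Iteration 4 adds 2:
  { c, f }  = { c } ∪ { f }
  { a, b, d, e }  = { b, e } ∪ { a, d }
  (now 16)
Iteration 5: closed — nothing new.

Therefore σ(𝒢) = { ∅, { c }, { f }, { a, d }, { b, e }, { c, f }, { a, c, d }, { a, d, f }, { b, c, e }, { b, e, f }, { a, b, d, e }, { a, c, d, f }, { b, c, e, f }, { a, b, c, d, e }, { a, b, d, e, f }, S } (|σ(𝒢)| = 16).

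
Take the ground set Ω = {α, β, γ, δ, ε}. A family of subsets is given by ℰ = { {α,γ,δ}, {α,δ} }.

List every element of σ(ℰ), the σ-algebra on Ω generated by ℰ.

Start: ℰ ∪ {∅, Ω} = { ∅, {α,δ}, {α,γ,δ}, Ω }.
Pass 1 adds 2:
  {β,ε}  = complement {α,γ,δ}
  {β,γ,ε}  = complement {α,δ}
  (now 6)
Pass 2 (1 new):
  {α,β,δ,ε}  = {β,ε} ∪ {α,δ}
  (now 7)
Pass 3 adds 1:
  {γ}  = complement {α,β,δ,ε}
  (now 8)
After Pass 4 the family is unchanged; done.

σ(ℰ) = { ∅, {γ}, {α,δ}, {β,ε}, {α,γ,δ}, {β,γ,ε}, {α,β,δ,ε}, Ω }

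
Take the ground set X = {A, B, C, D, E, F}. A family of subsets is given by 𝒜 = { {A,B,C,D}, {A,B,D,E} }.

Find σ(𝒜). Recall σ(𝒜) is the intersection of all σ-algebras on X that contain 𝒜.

Initial family (4 sets): { {}, {A,B,C,D}, {A,B,D,E}, X }.
Pass 1: 3 new —
  {C,F}  = {A,B,D,E}ᶜ
  {E,F}  = {A,B,C,D}ᶜ
  {A,B,C,D,E}  = {A,B,D,E} ∪ {A,B,C,D}
  — 7 sets.
Pass 2 (4 new):
  {F}  = {A,B,C,D,E}ᶜ
  {C,E,F}  = {E,F} ∪ {C,F}
  {A,B,C,D,F}  = {C,F} ∪ {A,B,C,D}
  {A,B,D,E,F}  = {E,F} ∪ {A,B,D,E}
  — 11 sets.
Pass 3: 3 new —
  {C}  = {A,B,D,E,F}ᶜ
  {E}  = {A,B,C,D,F}ᶜ
  {A,B,D}  = {C,E,F}ᶜ
  — 14 sets.
Pass 4 adds 2:
  {C,E}  = {C} ∪ {E}
  {A,B,D,F}  = {F} ∪ {A,B,D}
  — 16 sets.
Pass 5 adds nothing — fixpoint reached.

σ(𝒜) = { {}, {C}, {E}, {F}, {C,E}, {C,F}, {E,F}, {A,B,D}, {C,E,F}, {A,B,C,D}, {A,B,D,E}, {A,B,D,F}, {A,B,C,D,E}, {A,B,C,D,F}, {A,B,D,E,F}, X }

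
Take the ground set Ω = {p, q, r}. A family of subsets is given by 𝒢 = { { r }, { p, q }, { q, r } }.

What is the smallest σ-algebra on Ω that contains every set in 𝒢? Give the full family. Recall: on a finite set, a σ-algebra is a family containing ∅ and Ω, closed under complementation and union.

Begin from { {  }, { r }, { p, q }, { q, r }, Ω } (that is, 𝒢 plus ∅ and Ω).
Step 1. New:
  { p }  = complement { q, r }
Step 2. New:
  { p, r }  = { r } ∪ { p }
Step 3. New:
  { q }  = complement { p, r }
Step 4: no new sets; the family is a σ-algebra.

Hence σ(𝒢) has 8 members: { {  }, { p }, { q }, { r }, { p, q }, { p, r }, { q, r }, Ω }.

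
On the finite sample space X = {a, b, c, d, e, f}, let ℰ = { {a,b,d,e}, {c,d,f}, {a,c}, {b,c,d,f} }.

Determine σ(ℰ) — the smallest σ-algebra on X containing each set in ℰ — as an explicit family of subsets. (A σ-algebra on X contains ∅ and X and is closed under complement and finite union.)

σ(ℰ) = { {}, {a}, {b}, {c}, {d}, {e}, {f}, {a,b}, {a,c}, {a,d}, {a,e}, {a,f}, {b,c}, {b,d}, {b,e}, {b,f}, {c,d}, {c,e}, {c,f}, {d,e}, {d,f}, {e,f}, {a,b,c}, {a,b,d}, {a,b,e}, {a,b,f}, {a,c,d}, {a,c,e}, {a,c,f}, {a,d,e}, {a,d,f}, {a,e,f}, {b,c,d}, {b,c,e}, {b,c,f}, {b,d,e}, {b,d,f}, {b,e,f}, {c,d,e}, {c,d,f}, {c,e,f}, {d,e,f}, {a,b,c,d}, {a,b,c,e}, {a,b,c,f}, {a,b,d,e}, {a,b,d,f}, {a,b,e,f}, {a,c,d,e}, {a,c,d,f}, {a,c,e,f}, {a,d,e,f}, {b,c,d,e}, {b,c,d,f}, {b,c,e,f}, {b,d,e,f}, {c,d,e,f}, {a,b,c,d,e}, {a,b,c,d,f}, {a,b,c,e,f}, {a,b,d,e,f}, {a,c,d,e,f}, {b,c,d,e,f}, X }

Derivation:
Take S₀ = ℰ ∪ {∅, X} = { {}, {a,c}, {c,d,f}, {a,b,d,e}, {b,c,d,f}, X }.
Step 1: 7 new —
  {a,e}  = X∖{b,c,d,f}
  {c,f}  = X∖{a,b,d,e}
  {a,b,e}  = X∖{c,d,f}
  {a,c,d,f}  = {a,c} ∪ {c,d,f}
  {b,d,e,f}  = X∖{a,c}
  {a,b,c,d,e}  = {a,c} ∪ {a,b,d,e}
  {a,b,c,d,f}  = {b,c,d,f} ∪ {a,c}
  (now 13)
Step 2: +11 →
  {e}  = X∖{a,b,c,d,f}
  {f}  = X∖{a,b,c,d,e}
  {b,e}  = X∖{a,c,d,f}
  {a,c,e}  = {a,c} ∪ {a,e}
  {a,c,f}  = {a,c} ∪ {c,f}
  {a,b,c,e}  = {a,b,e} ∪ {a,c}
  {a,c,e,f}  = {c,f} ∪ {a,e}
  {a,b,c,e,f}  = {a,b,e} ∪ {c,f}
  {a,b,d,e,f}  = {a,b,d,e} ∪ {b,d,e,f}
  {a,c,d,e,f}  = {a,c,d,f} ∪ {a,e}
  {b,c,d,e,f}  = {b,d,e,f} ∪ {b,c,d,f}
  (now 24)
Step 3. New:
  {a}  = X∖{b,c,d,e,f}
  {b}  = X∖{a,c,d,e,f}
  {c}  = X∖{a,b,d,e,f}
  {d}  = X∖{a,b,c,e,f}
  {b,d}  = X∖{a,c,e,f}
  {d,f}  = X∖{a,b,c,e}
  {e,f}  = {f} ∪ {e}
  {a,e,f}  = {a,e} ∪ {f}
  {b,d,e}  = X∖{a,c,f}
  {b,d,f}  = X∖{a,c,e}
  {b,e,f}  = {b,e} ∪ {f}
  {c,e,f}  = {e} ∪ {c,f}
  {a,b,e,f}  = {f} ∪ {a,b,e}
  {b,c,e,f}  = {b,e} ∪ {c,f}
  {c,d,e,f}  = {c,d,f} ∪ {e}
  (now 39)
Step 4 (23 new):
  {a,b}  = X∖{c,d,e,f}
  {a,d}  = X∖{b,c,e,f}
  {a,f}  = {a} ∪ {f}
  {b,c}  = {b} ∪ {c}
  {b,f}  = {b} ∪ {f}
  {c,d}  = X∖{a,b,e,f}
  {c,e}  = {c} ∪ {e}
  {d,e}  = {d} ∪ {e}
  {a,b,c}  = {b} ∪ {a,c}
  {a,b,d}  = X∖{c,e,f}
  {a,c,d}  = X∖{b,e,f}
  {a,d,e}  = {d} ∪ {a,e}
  {a,d,f}  = {a} ∪ {d,f}
  {b,c,d}  = X∖{a,e,f}
  {b,c,e}  = {c} ∪ {b,e}
  {b,c,f}  = {b} ∪ {c,f}
  {d,e,f}  = {d} ∪ {e,f}
  {a,b,c,d}  = X∖{e,f}
  {a,b,c,f}  = {a,c,f} ∪ {b}
  {a,b,d,f}  = {b,d,f} ∪ {a}
  {a,c,d,e}  = {a,c,e} ∪ {d}
  {a,d,e,f}  = {a,e,f} ∪ {d}
  {b,c,d,e}  = {b,d,e} ∪ {c}
  (now 62)
Step 5 adds 2:
  {a,b,f}  = {a,f} ∪ {b}
  {c,d,e}  = {c,d} ∪ {d,e}
  (now 64)
Step 6: no new sets; the family is a σ-algebra.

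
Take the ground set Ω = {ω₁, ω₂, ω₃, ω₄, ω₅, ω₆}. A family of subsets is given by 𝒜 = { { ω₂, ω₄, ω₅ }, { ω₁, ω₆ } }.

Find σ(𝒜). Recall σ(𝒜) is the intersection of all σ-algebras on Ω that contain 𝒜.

Seed the family with 𝒜 together with ∅ and Ω: { ∅, { ω₁, ω₆ }, { ω₂, ω₄, ω₅ }, Ω }.
Iteration 1 adds 3:
  { ω₁, ω₃, ω₆ }  = complement { ω₂, ω₄, ω₅ }
  { ω₂, ω₃, ω₄, ω₅ }  = complement { ω₁, ω₆ }
  { ω₁, ω₂, ω₄, ω₅, ω₆ }  = { ω₂, ω₄, ω₅ } ∪ { ω₁, ω₆ }
  — 7 sets.
Iteration 2 (1 new):
  { ω₃ }  = complement { ω₁, ω₂, ω₄, ω₅, ω₆ }
  — 8 sets.
Iteration 3: stable.

|σ(𝒜)| = 8.  σ(𝒜) = { ∅, { ω₃ }, { ω₁, ω₆ }, { ω₁, ω₃, ω₆ }, { ω₂, ω₄, ω₅ }, { ω₂, ω₃, ω₄, ω₅ }, { ω₁, ω₂, ω₄, ω₅, ω₆ }, Ω }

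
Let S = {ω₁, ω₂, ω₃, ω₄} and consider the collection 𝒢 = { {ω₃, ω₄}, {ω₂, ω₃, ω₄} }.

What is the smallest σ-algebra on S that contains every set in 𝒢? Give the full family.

Take S₀ = 𝒢 ∪ {∅, S} = { {}, {ω₃, ω₄}, {ω₂, ω₃, ω₄}, S }.
Round 1. New:
  {ω₁}  = ᶜ of {ω₂, ω₃, ω₄}
  {ω₁, ω₂}  = ᶜ of {ω₃, ω₄}
  (now 6)
Round 2: 1 new —
  {ω₁, ω₃, ω₄}  = {ω₃, ω₄} ∪ {ω₁}
  (now 7)
Round 3 (1 new):
  {ω₂}  = ᶜ of {ω₁, ω₃, ω₄}
  (now 8)
Round 4 adds nothing — fixpoint reached.

Hence σ(𝒢) has 8 members: { {}, {ω₁}, {ω₂}, {ω₁, ω₂}, {ω₃, ω₄}, {ω₁, ω₃, ω₄}, {ω₂, ω₃, ω₄}, S }.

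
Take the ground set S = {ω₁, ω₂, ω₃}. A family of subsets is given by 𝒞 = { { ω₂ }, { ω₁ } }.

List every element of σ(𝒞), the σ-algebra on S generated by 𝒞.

Take S₀ = 𝒞 ∪ {∅, S} = { {}, { ω₁ }, { ω₂ }, S }.
Round 1: +3 →
  { ω₁, ω₂ }  = { ω₂ } ∪ { ω₁ }
  { ω₁, ω₃ }  = { ω₂ }ᶜ
  { ω₂, ω₃ }  = { ω₁ }ᶜ
Round 2: +1 →
  { ω₃ }  = { ω₁, ω₂ }ᶜ
Round 3 adds nothing — fixpoint reached.

Hence σ(𝒞) has 8 members: { {}, { ω₁ }, { ω₂ }, { ω₃ }, { ω₁, ω₂ }, { ω₁, ω₃ }, { ω₂, ω₃ }, S }.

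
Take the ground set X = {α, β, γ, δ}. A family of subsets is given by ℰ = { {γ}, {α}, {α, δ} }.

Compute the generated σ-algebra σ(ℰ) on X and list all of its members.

Answer: σ(ℰ) = { ∅, {α}, {β}, {γ}, {δ}, {α, β}, {α, γ}, {α, δ}, {β, γ}, {β, δ}, {γ, δ}, {α, β, γ}, {α, β, δ}, {α, γ, δ}, {β, γ, δ}, X }

Working:
Begin from { ∅, {α}, {γ}, {α, δ}, X } (that is, ℰ plus ∅ and X).
Iteration 1: +5 →
  {α, γ}  = {γ} ∪ {α}
  {β, γ}  = ᶜ of {α, δ}
  {α, β, δ}  = ᶜ of {γ}
  {α, γ, δ}  = {γ} ∪ {α, δ}
  {β, γ, δ}  = ᶜ of {α}
  [10 total]
Iteration 2: 3 new —
  {β}  = ᶜ of {α, γ, δ}
  {β, δ}  = ᶜ of {α, γ}
  {α, β, γ}  = {β, γ} ∪ {α, γ}
  [13 total]
Iteration 3. New:
  {δ}  = ᶜ of {α, β, γ}
  {α, β}  = {β} ∪ {α}
  [15 total]
Iteration 4: 1 new —
  {γ, δ}  = ᶜ of {α, β}
  [16 total]
Iteration 5: no new sets; the family is a σ-algebra.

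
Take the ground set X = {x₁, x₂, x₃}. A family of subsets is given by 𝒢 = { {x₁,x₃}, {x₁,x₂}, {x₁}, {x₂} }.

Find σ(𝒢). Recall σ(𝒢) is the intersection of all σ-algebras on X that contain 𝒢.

Begin from { {}, {x₁}, {x₂}, {x₁,x₂}, {x₁,x₃}, X } (that is, 𝒢 plus ∅ and X).
Step 1: +2 →
  {x₃}  = ᶜ of {x₁,x₂}
  {x₂,x₃}  = ᶜ of {x₁}
  |family| = 8
Step 2: already closed under ᶜ and ∪.

|σ(𝒢)| = 8.  σ(𝒢) = { {}, {x₁}, {x₂}, {x₃}, {x₁,x₂}, {x₁,x₃}, {x₂,x₃}, X }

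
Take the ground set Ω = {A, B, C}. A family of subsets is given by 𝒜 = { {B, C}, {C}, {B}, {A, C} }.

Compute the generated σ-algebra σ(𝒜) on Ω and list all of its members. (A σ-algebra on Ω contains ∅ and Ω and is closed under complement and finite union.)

Answer: σ(𝒜) = { ∅, {A}, {B}, {C}, {A, B}, {A, C}, {B, C}, Ω }

Derivation:
Start: 𝒜 ∪ {∅, Ω} = { ∅, {B}, {C}, {A, C}, {B, C}, Ω }.
Pass 1 (2 new):
  {A}  = Ω∖{B, C}
  {A, B}  = Ω∖{C}
  [8 total]
Pass 2 adds nothing — fixpoint reached.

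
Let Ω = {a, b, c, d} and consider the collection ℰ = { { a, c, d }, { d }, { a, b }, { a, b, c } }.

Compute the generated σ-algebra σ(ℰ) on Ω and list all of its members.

Initial family (6 sets): { ∅, { d }, { a, b }, { a, b, c }, { a, c, d }, Ω }.
Iteration 1: +3 →
  { b }  = { a, c, d }ᶜ
  { c, d }  = { a, b }ᶜ
  { a, b, d }  = { a, b } ∪ { d }
  (now 9)
Iteration 2: 3 new —
  { c }  = { a, b, d }ᶜ
  { b, d }  = { b } ∪ { d }
  { b, c, d }  = { c, d } ∪ { b }
  (now 12)
Iteration 3: +3 →
  { a }  = { b, c, d }ᶜ
  { a, c }  = { b, d }ᶜ
  { b, c }  = { c } ∪ { b }
  (now 15)
Iteration 4 (1 new):
  { a, d }  = { b, c }ᶜ
  (now 16)
Iteration 5: already closed under ᶜ and ∪.

σ(ℰ) = { ∅, { a }, { b }, { c }, { d }, { a, b }, { a, c }, { a, d }, { b, c }, { b, d }, { c, d }, { a, b, c }, { a, b, d }, { a, c, d }, { b, c, d }, Ω }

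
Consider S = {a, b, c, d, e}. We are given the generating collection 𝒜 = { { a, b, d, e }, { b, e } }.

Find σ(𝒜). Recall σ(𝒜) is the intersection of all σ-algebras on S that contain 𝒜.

Initial family (4 sets): { {  }, { b, e }, { a, b, d, e }, S }.
Step 1 adds 2:
  { c }  = complement { a, b, d, e }
  { a, c, d }  = complement { b, e }
  — 6 sets.
Step 2: +1 →
  { b, c, e }  = { c } ∪ { b, e }
  — 7 sets.
Step 3 (1 new):
  { a, d }  = complement { b, c, e }
  — 8 sets.
Step 4: closed — nothing new.

|σ(𝒜)| = 8.  σ(𝒜) = { {  }, { c }, { a, d }, { b, e }, { a, c, d }, { b, c, e }, { a, b, d, e }, S }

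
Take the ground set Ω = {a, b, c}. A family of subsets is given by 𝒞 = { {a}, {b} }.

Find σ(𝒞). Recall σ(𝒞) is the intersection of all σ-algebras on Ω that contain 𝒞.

Answer: σ(𝒞) = { ∅, {a}, {b}, {c}, {a, b}, {a, c}, {b, c}, Ω }

Trace:
Start: 𝒞 ∪ {∅, Ω} = { ∅, {a}, {b}, Ω }.
Round 1: 3 new —
  {a, b}  = {a} ∪ {b}
  {a, c}  = Ω∖{b}
  {b, c}  = Ω∖{a}
  [7 total]
Round 2: 1 new —
  {c}  = Ω∖{a, b}
  [8 total]
Round 3: closed — nothing new.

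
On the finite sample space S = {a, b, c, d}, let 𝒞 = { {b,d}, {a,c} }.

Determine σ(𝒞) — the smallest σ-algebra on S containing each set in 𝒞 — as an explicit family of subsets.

Take S₀ = 𝒞 ∪ {∅, S} = { {}, {a,c}, {b,d}, S }.
Iteration 1: already closed under ᶜ and ∪.

Therefore σ(𝒞) = { {}, {a,c}, {b,d}, S } (|σ(𝒞)| = 4).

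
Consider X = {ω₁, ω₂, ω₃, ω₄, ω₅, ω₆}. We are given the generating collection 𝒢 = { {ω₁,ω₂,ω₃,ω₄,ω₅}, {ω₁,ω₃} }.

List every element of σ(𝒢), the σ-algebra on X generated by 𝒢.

Initial family (4 sets): { {}, {ω₁,ω₃}, {ω₁,ω₂,ω₃,ω₄,ω₅}, X }.
Pass 1: 2 new —
  {ω₆}  = X∖{ω₁,ω₂,ω₃,ω₄,ω₅}
  {ω₂,ω₄,ω₅,ω₆}  = X∖{ω₁,ω₃}
  (now 6)
Pass 2 adds 1:
  {ω₁,ω₃,ω₆}  = {ω₁,ω₃} ∪ {ω₆}
  (now 7)
Pass 3: +1 →
  {ω₂,ω₄,ω₅}  = X∖{ω₁,ω₃,ω₆}
  (now 8)
Pass 4: no new sets; the family is a σ-algebra.

Therefore σ(𝒢) = { {}, {ω₆}, {ω₁,ω₃}, {ω₁,ω₃,ω₆}, {ω₂,ω₄,ω₅}, {ω₂,ω₄,ω₅,ω₆}, {ω₁,ω₂,ω₃,ω₄,ω₅}, X } (|σ(𝒢)| = 8).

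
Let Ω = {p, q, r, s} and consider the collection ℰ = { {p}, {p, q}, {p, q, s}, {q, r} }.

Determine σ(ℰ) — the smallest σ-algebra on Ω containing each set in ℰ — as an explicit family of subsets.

|σ(ℰ)| = 16.  σ(ℰ) = { {}, {p}, {q}, {r}, {s}, {p, q}, {p, r}, {p, s}, {q, r}, {q, s}, {r, s}, {p, q, r}, {p, q, s}, {p, r, s}, {q, r, s}, Ω }

Working:
Begin from { {}, {p}, {p, q}, {q, r}, {p, q, s}, Ω } (that is, ℰ plus ∅ and Ω).
Step 1: 5 new —
  {r}  = {p, q, s}ᶜ
  {p, s}  = {q, r}ᶜ
  {r, s}  = {p, q}ᶜ
  {p, q, r}  = {q, r} ∪ {p, q}
  {q, r, s}  = {p}ᶜ
  |family| = 11
Step 2. New:
  {s}  = {p, q, r}ᶜ
  {p, r}  = {r} ∪ {p}
  {p, r, s}  = {r, s} ∪ {p, s}
  |family| = 14
Step 3: +2 →
  {q}  = {p, r, s}ᶜ
  {q, s}  = {p, r}ᶜ
  |family| = 16
After Step 4 the family is unchanged; done.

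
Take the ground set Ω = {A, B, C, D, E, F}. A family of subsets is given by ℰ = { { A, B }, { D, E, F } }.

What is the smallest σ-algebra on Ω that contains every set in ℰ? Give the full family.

|σ(ℰ)| = 8.  σ(ℰ) = { {  }, { C }, { A, B }, { A, B, C }, { D, E, F }, { C, D, E, F }, { A, B, D, E, F }, Ω }

Derivation:
Start: ℰ ∪ {∅, Ω} = { {  }, { A, B }, { D, E, F }, Ω }.
Pass 1: +3 →
  { A, B, C }  = Ω∖{ D, E, F }
  { C, D, E, F }  = Ω∖{ A, B }
  { A, B, D, E, F }  = { A, B } ∪ { D, E, F }
  — 7 sets.
Pass 2 adds 1:
  { C }  = Ω∖{ A, B, D, E, F }
  — 8 sets.
Pass 3: already closed under ᶜ and ∪.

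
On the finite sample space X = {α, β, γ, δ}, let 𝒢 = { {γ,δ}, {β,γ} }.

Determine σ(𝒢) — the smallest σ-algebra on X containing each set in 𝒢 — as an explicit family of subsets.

Take S₀ = 𝒢 ∪ {∅, X} = { {}, {β,γ}, {γ,δ}, X }.
Round 1: +3 →
  {α,β}  = {γ,δ}ᶜ
  {α,δ}  = {β,γ}ᶜ
  {β,γ,δ}  = {γ,δ} ∪ {β,γ}
  (now 7)
Round 2. New:
  {α}  = {β,γ,δ}ᶜ
  {α,β,γ}  = {β,γ} ∪ {α,β}
  {α,β,δ}  = {α,δ} ∪ {α,β}
  {α,γ,δ}  = {γ,δ} ∪ {α,δ}
  (now 11)
Round 3: 3 new —
  {β}  = {α,γ,δ}ᶜ
  {γ}  = {α,β,δ}ᶜ
  {δ}  = {α,β,γ}ᶜ
  (now 14)
Round 4: +2 →
  {α,γ}  = {γ} ∪ {α}
  {β,δ}  = {δ} ∪ {β}
  (now 16)
After Round 5 the family is unchanged; done.

Therefore σ(𝒢) = { {}, {α}, {β}, {γ}, {δ}, {α,β}, {α,γ}, {α,δ}, {β,γ}, {β,δ}, {γ,δ}, {α,β,γ}, {α,β,δ}, {α,γ,δ}, {β,γ,δ}, X } (|σ(𝒢)| = 16).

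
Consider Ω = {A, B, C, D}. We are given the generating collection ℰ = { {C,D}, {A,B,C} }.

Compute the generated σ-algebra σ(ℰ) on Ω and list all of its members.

Answer: σ(ℰ) = { ∅, {C}, {D}, {A,B}, {C,D}, {A,B,C}, {A,B,D}, Ω }

Trace:
Seed the family with ℰ together with ∅ and Ω: { ∅, {C,D}, {A,B,C}, Ω }.
Iteration 1 (2 new):
  {D}  = complement {A,B,C}
  {A,B}  = complement {C,D}
  [6 total]
Iteration 2: +1 →
  {A,B,D}  = {A,B} ∪ {D}
  [7 total]
Iteration 3 adds 1:
  {C}  = complement {A,B,D}
  [8 total]
Iteration 4: closed — nothing new.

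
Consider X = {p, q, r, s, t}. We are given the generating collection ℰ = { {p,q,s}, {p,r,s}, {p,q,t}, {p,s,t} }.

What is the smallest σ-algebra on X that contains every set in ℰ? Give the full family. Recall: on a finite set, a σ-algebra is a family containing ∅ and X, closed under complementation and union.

σ(ℰ) (32 sets): { {}, {p}, {q}, {r}, {s}, {t}, {p,q}, {p,r}, {p,s}, {p,t}, {q,r}, {q,s}, {q,t}, {r,s}, {r,t}, {s,t}, {p,q,r}, {p,q,s}, {p,q,t}, {p,r,s}, {p,r,t}, {p,s,t}, {q,r,s}, {q,r,t}, {q,s,t}, {r,s,t}, {p,q,r,s}, {p,q,r,t}, {p,q,s,t}, {p,r,s,t}, {q,r,s,t}, X }

Derivation:
Initial family (6 sets): { {}, {p,q,s}, {p,q,t}, {p,r,s}, {p,s,t}, X }.
Pass 1: +7 →
  {q,r}  = ᶜ of {p,s,t}
  {q,t}  = ᶜ of {p,r,s}
  {r,s}  = ᶜ of {p,q,t}
  {r,t}  = ᶜ of {p,q,s}
  {p,q,r,s}  = {p,r,s} ∪ {p,q,s}
  {p,q,s,t}  = {p,s,t} ∪ {p,q,t}
  {p,r,s,t}  = {p,s,t} ∪ {p,r,s}
  [13 total]
Pass 2 adds 8:
  {q}  = ᶜ of {p,r,s,t}
  {r}  = ᶜ of {p,q,s,t}
  {t}  = ᶜ of {p,q,r,s}
  {q,r,s}  = {r,s} ∪ {q,r}
  {q,r,t}  = {q,t} ∪ {q,r}
  {r,s,t}  = {r,s} ∪ {r,t}
  {p,q,r,t}  = {p,q,t} ∪ {q,r}
  {q,r,s,t}  = {q,t} ∪ {r,s}
  [21 total]
Pass 3: +5 →
  {p}  = ᶜ of {q,r,s,t}
  {s}  = ᶜ of {p,q,r,t}
  {p,q}  = ᶜ of {r,s,t}
  {p,s}  = ᶜ of {q,r,t}
  {p,t}  = ᶜ of {q,r,s}
  [26 total]
Pass 4: 6 new —
  {p,r}  = {r} ∪ {p}
  {q,s}  = {q} ∪ {s}
  {s,t}  = {t} ∪ {s}
  {p,q,r}  = {p,q} ∪ {r}
  {p,r,t}  = {r} ∪ {p,t}
  {q,s,t}  = {q,t} ∪ {s}
  [32 total]
Pass 5: closed — nothing new.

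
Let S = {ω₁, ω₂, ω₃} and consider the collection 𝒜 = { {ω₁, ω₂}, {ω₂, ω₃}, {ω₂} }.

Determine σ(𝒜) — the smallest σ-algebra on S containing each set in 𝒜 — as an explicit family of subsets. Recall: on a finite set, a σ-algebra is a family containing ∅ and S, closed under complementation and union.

Initial family (5 sets): { ∅, {ω₂}, {ω₁, ω₂}, {ω₂, ω₃}, S }.
Iteration 1: +3 →
  {ω₁}  = {ω₂, ω₃}ᶜ
  {ω₃}  = {ω₁, ω₂}ᶜ
  {ω₁, ω₃}  = {ω₂}ᶜ
  [8 total]
Iteration 2: no new sets; the family is a σ-algebra.

Hence σ(𝒜) has 8 members: { ∅, {ω₁}, {ω₂}, {ω₃}, {ω₁, ω₂}, {ω₁, ω₃}, {ω₂, ω₃}, S }.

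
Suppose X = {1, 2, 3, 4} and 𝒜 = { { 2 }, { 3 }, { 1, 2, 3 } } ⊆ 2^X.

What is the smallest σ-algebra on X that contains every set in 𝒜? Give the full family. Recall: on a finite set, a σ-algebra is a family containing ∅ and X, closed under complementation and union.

Take S₀ = 𝒜 ∪ {∅, X} = { {  }, { 2 }, { 3 }, { 1, 2, 3 }, X }.
Pass 1. New:
  { 4 }  = { 1, 2, 3 }ᶜ
  { 2, 3 }  = { 3 } ∪ { 2 }
  { 1, 2, 4 }  = { 3 }ᶜ
  { 1, 3, 4 }  = { 2 }ᶜ
Pass 2. New:
  { 1, 4 }  = { 2, 3 }ᶜ
  { 2, 4 }  = { 2 } ∪ { 4 }
  { 3, 4 }  = { 3 } ∪ { 4 }
  { 2, 3, 4 }  = { 2, 3 } ∪ { 4 }
Pass 3: +3 →
  { 1 }  = { 2, 3, 4 }ᶜ
  { 1, 2 }  = { 3, 4 }ᶜ
  { 1, 3 }  = { 2, 4 }ᶜ
Pass 4: no new sets; the family is a σ-algebra.

Therefore σ(𝒜) = { {  }, { 1 }, { 2 }, { 3 }, { 4 }, { 1, 2 }, { 1, 3 }, { 1, 4 }, { 2, 3 }, { 2, 4 }, { 3, 4 }, { 1, 2, 3 }, { 1, 2, 4 }, { 1, 3, 4 }, { 2, 3, 4 }, X } (|σ(𝒜)| = 16).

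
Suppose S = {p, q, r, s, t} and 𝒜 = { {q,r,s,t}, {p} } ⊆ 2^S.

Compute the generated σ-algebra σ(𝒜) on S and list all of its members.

Answer: σ(𝒜) = { ∅, {p}, {q,r,s,t}, S }

Working:
Take S₀ = 𝒜 ∪ {∅, S} = { ∅, {p}, {q,r,s,t}, S }.
After Iteration 1 the family is unchanged; done.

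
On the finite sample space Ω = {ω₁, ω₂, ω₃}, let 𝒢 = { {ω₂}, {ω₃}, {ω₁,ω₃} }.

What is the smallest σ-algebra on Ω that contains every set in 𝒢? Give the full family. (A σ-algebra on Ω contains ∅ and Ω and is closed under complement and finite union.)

Begin from { {}, {ω₂}, {ω₃}, {ω₁,ω₃}, Ω } (that is, 𝒢 plus ∅ and Ω).
Step 1. New:
  {ω₁,ω₂}  = complement {ω₃}
  {ω₂,ω₃}  = {ω₃} ∪ {ω₂}
  — 7 sets.
Step 2 (1 new):
  {ω₁}  = complement {ω₂,ω₃}
  — 8 sets.
After Step 3 the family is unchanged; done.

Hence σ(𝒢) has 8 members: { {}, {ω₁}, {ω₂}, {ω₃}, {ω₁,ω₂}, {ω₁,ω₃}, {ω₂,ω₃}, Ω }.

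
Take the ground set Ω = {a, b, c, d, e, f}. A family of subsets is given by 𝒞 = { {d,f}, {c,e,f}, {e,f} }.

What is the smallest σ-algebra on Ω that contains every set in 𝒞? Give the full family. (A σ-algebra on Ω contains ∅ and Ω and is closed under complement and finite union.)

Take S₀ = 𝒞 ∪ {∅, Ω} = { ∅, {d,f}, {e,f}, {c,e,f}, Ω }.
Pass 1: +5 →
  {a,b,d}  = {c,e,f}ᶜ
  {d,e,f}  = {e,f} ∪ {d,f}
  {a,b,c,d}  = {e,f}ᶜ
  {a,b,c,e}  = {d,f}ᶜ
  {c,d,e,f}  = {c,e,f} ∪ {d,f}
Pass 2: +7 →
  {a,b}  = {c,d,e,f}ᶜ
  {a,b,c}  = {d,e,f}ᶜ
  {a,b,d,f}  = {a,b,d} ∪ {d,f}
  {a,b,c,d,e}  = {a,b,d} ∪ {a,b,c,e}
  {a,b,c,d,f}  = {a,b,c,d} ∪ {d,f}
  {a,b,c,e,f}  = {e,f} ∪ {a,b,c,e}
  {a,b,d,e,f}  = {e,f} ∪ {a,b,d}
Pass 3 (6 new):
  {c}  = {a,b,d,e,f}ᶜ
  {d}  = {a,b,c,e,f}ᶜ
  {e}  = {a,b,c,d,f}ᶜ
  {f}  = {a,b,c,d,e}ᶜ
  {c,e}  = {a,b,d,f}ᶜ
  {a,b,e,f}  = {e,f} ∪ {a,b}
Pass 4: +9 →
  {c,d}  = {a,b,e,f}ᶜ
  {c,f}  = {f} ∪ {c}
  {d,e}  = {e} ∪ {d}
  {a,b,e}  = {a,b} ∪ {e}
  {a,b,f}  = {a,b} ∪ {f}
  {c,d,e}  = {d} ∪ {c,e}
  {c,d,f}  = {c} ∪ {d,f}
  {a,b,c,f}  = {a,b,c} ∪ {f}
  {a,b,d,e}  = {a,b,d} ∪ {e}
Pass 5: already closed under ᶜ and ∪.

Hence σ(𝒞) has 32 members: { ∅, {c}, {d}, {e}, {f}, {a,b}, {c,d}, {c,e}, {c,f}, {d,e}, {d,f}, {e,f}, {a,b,c}, {a,b,d}, {a,b,e}, {a,b,f}, {c,d,e}, {c,d,f}, {c,e,f}, {d,e,f}, {a,b,c,d}, {a,b,c,e}, {a,b,c,f}, {a,b,d,e}, {a,b,d,f}, {a,b,e,f}, {c,d,e,f}, {a,b,c,d,e}, {a,b,c,d,f}, {a,b,c,e,f}, {a,b,d,e,f}, Ω }.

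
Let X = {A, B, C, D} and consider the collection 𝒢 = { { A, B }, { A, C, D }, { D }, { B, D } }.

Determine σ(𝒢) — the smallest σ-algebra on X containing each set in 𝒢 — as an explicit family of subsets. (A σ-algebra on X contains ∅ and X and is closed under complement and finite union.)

Initial family (6 sets): { {}, { D }, { A, B }, { B, D }, { A, C, D }, X }.
Iteration 1 (5 new):
  { B }  = X∖{ A, C, D }
  { A, C }  = X∖{ B, D }
  { C, D }  = X∖{ A, B }
  { A, B, C }  = X∖{ D }
  { A, B, D }  = { A, B } ∪ { D }
  |family| = 11
Iteration 2. New:
  { C }  = X∖{ A, B, D }
  { B, C, D }  = { C, D } ∪ { B }
  |family| = 13
Iteration 3: +2 →
  { A }  = X∖{ B, C, D }
  { B, C }  = { C } ∪ { B }
  |family| = 15
Iteration 4 (1 new):
  { A, D }  = X∖{ B, C }
  |family| = 16
Iteration 5 adds nothing — fixpoint reached.

Therefore σ(𝒢) = { {}, { A }, { B }, { C }, { D }, { A, B }, { A, C }, { A, D }, { B, C }, { B, D }, { C, D }, { A, B, C }, { A, B, D }, { A, C, D }, { B, C, D }, X } (|σ(𝒢)| = 16).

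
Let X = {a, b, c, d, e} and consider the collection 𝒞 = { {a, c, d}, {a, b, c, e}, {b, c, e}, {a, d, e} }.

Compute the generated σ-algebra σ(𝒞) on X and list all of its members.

Take S₀ = 𝒞 ∪ {∅, X} = { {}, {a, c, d}, {a, d, e}, {b, c, e}, {a, b, c, e}, X }.
Pass 1: 5 new —
  {d}  = {a, b, c, e}ᶜ
  {a, d}  = {b, c, e}ᶜ
  {b, c}  = {a, d, e}ᶜ
  {b, e}  = {a, c, d}ᶜ
  {a, c, d, e}  = {a, d, e} ∪ {a, c, d}
  [11 total]
Pass 2: +6 →
  {b}  = {a, c, d, e}ᶜ
  {b, c, d}  = {b, c} ∪ {d}
  {b, d, e}  = {b, e} ∪ {d}
  {a, b, c, d}  = {a, c, d} ∪ {b, c}
  {a, b, d, e}  = {a, d, e} ∪ {b, e}
  {b, c, d, e}  = {b, c, e} ∪ {d}
  [17 total]
Pass 3 (7 new):
  {a}  = {b, c, d, e}ᶜ
  {c}  = {a, b, d, e}ᶜ
  {e}  = {a, b, c, d}ᶜ
  {a, c}  = {b, d, e}ᶜ
  {a, e}  = {b, c, d}ᶜ
  {b, d}  = {d} ∪ {b}
  {a, b, d}  = {a, d} ∪ {b}
  [24 total]
Pass 4: 7 new —
  {a, b}  = {b} ∪ {a}
  {c, d}  = {c} ∪ {d}
  {c, e}  = {a, b, d}ᶜ
  {d, e}  = {e} ∪ {d}
  {a, b, c}  = {b} ∪ {a, c}
  {a, b, e}  = {b, e} ∪ {a, e}
  {a, c, e}  = {b, d}ᶜ
  [31 total]
Pass 5: 1 new —
  {c, d, e}  = {a, b}ᶜ
  [32 total]
Pass 6: stable.

Hence σ(𝒞) has 32 members: { {}, {a}, {b}, {c}, {d}, {e}, {a, b}, {a, c}, {a, d}, {a, e}, {b, c}, {b, d}, {b, e}, {c, d}, {c, e}, {d, e}, {a, b, c}, {a, b, d}, {a, b, e}, {a, c, d}, {a, c, e}, {a, d, e}, {b, c, d}, {b, c, e}, {b, d, e}, {c, d, e}, {a, b, c, d}, {a, b, c, e}, {a, b, d, e}, {a, c, d, e}, {b, c, d, e}, X }.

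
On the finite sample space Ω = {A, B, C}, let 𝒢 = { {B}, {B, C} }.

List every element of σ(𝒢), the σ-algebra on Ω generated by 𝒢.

Initial family (4 sets): { {}, {B}, {B, C}, Ω }.
Pass 1: 2 new —
  {A}  = Ω∖{B, C}
  {A, C}  = Ω∖{B}
  — 6 sets.
Pass 2: 1 new —
  {A, B}  = {B} ∪ {A}
  — 7 sets.
Pass 3 (1 new):
  {C}  = Ω∖{A, B}
  — 8 sets.
Pass 4: no new sets; the family is a σ-algebra.

Hence σ(𝒢) has 8 members: { {}, {A}, {B}, {C}, {A, B}, {A, C}, {B, C}, Ω }.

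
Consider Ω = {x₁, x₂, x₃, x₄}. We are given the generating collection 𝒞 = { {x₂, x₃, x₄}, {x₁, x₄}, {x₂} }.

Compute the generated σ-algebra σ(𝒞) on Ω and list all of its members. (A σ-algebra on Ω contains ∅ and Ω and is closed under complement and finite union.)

Take S₀ = 𝒞 ∪ {∅, Ω} = { ∅, {x₂}, {x₁, x₄}, {x₂, x₃, x₄}, Ω }.
Step 1: +4 →
  {x₁}  = complement {x₂, x₃, x₄}
  {x₂, x₃}  = complement {x₁, x₄}
  {x₁, x₂, x₄}  = {x₁, x₄} ∪ {x₂}
  {x₁, x₃, x₄}  = complement {x₂}
  (now 9)
Step 2. New:
  {x₃}  = complement {x₁, x₂, x₄}
  {x₁, x₂}  = {x₂} ∪ {x₁}
  {x₁, x₂, x₃}  = {x₂, x₃} ∪ {x₁}
  (now 12)
Step 3. New:
  {x₄}  = complement {x₁, x₂, x₃}
  {x₁, x₃}  = {x₃} ∪ {x₁}
  {x₃, x₄}  = complement {x₁, x₂}
  (now 15)
Step 4: 1 new —
  {x₂, x₄}  = complement {x₁, x₃}
  (now 16)
Step 5: closed — nothing new.

Hence σ(𝒞) has 16 members: { ∅, {x₁}, {x₂}, {x₃}, {x₄}, {x₁, x₂}, {x₁, x₃}, {x₁, x₄}, {x₂, x₃}, {x₂, x₄}, {x₃, x₄}, {x₁, x₂, x₃}, {x₁, x₂, x₄}, {x₁, x₃, x₄}, {x₂, x₃, x₄}, Ω }.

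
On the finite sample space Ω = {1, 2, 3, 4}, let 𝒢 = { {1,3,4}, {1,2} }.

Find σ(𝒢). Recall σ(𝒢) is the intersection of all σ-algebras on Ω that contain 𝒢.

Answer: σ(𝒢) = { {}, {1}, {2}, {1,2}, {3,4}, {1,3,4}, {2,3,4}, Ω }

Trace:
Begin from { {}, {1,2}, {1,3,4}, Ω } (that is, 𝒢 plus ∅ and Ω).
Iteration 1: +2 →
  {2}  = complement {1,3,4}
  {3,4}  = complement {1,2}
  [6 total]
Iteration 2 adds 1:
  {2,3,4}  = {3,4} ∪ {2}
  [7 total]
Iteration 3: 1 new —
  {1}  = complement {2,3,4}
  [8 total]
Iteration 4: no new sets; the family is a σ-algebra.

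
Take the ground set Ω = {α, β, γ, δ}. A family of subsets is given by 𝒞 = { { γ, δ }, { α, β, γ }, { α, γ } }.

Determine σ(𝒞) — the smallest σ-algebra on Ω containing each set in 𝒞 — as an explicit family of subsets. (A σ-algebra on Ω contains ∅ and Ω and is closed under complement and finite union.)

|σ(𝒞)| = 16.  σ(𝒞) = { ∅, { α }, { β }, { γ }, { δ }, { α, β }, { α, γ }, { α, δ }, { β, γ }, { β, δ }, { γ, δ }, { α, β, γ }, { α, β, δ }, { α, γ, δ }, { β, γ, δ }, Ω }

Derivation:
Begin from { ∅, { α, γ }, { γ, δ }, { α, β, γ }, Ω } (that is, 𝒞 plus ∅ and Ω).
Pass 1 (4 new):
  { δ }  = Ω∖{ α, β, γ }
  { α, β }  = Ω∖{ γ, δ }
  { β, δ }  = Ω∖{ α, γ }
  { α, γ, δ }  = { γ, δ } ∪ { α, γ }
  |family| = 9
Pass 2: +3 →
  { β }  = Ω∖{ α, γ, δ }
  { α, β, δ }  = { α, β } ∪ { δ }
  { β, γ, δ }  = { γ, δ } ∪ { β, δ }
  |family| = 12
Pass 3 (2 new):
  { α }  = Ω∖{ β, γ, δ }
  { γ }  = Ω∖{ α, β, δ }
  |family| = 14
Pass 4. New:
  { α, δ }  = { δ } ∪ { α }
  { β, γ }  = { γ } ∪ { β }
  |family| = 16
Pass 5: stable.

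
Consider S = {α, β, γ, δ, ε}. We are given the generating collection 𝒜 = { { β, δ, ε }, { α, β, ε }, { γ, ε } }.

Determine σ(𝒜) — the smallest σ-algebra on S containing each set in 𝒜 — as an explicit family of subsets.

σ(𝒜) (32 sets): { {}, { α }, { β }, { γ }, { δ }, { ε }, { α, β }, { α, γ }, { α, δ }, { α, ε }, { β, γ }, { β, δ }, { β, ε }, { γ, δ }, { γ, ε }, { δ, ε }, { α, β, γ }, { α, β, δ }, { α, β, ε }, { α, γ, δ }, { α, γ, ε }, { α, δ, ε }, { β, γ, δ }, { β, γ, ε }, { β, δ, ε }, { γ, δ, ε }, { α, β, γ, δ }, { α, β, γ, ε }, { α, β, δ, ε }, { α, γ, δ, ε }, { β, γ, δ, ε }, S }

Check:
Begin from { {}, { γ, ε }, { α, β, ε }, { β, δ, ε }, S } (that is, 𝒜 plus ∅ and S).
Iteration 1 (6 new):
  { α, γ }  = { β, δ, ε }ᶜ
  { γ, δ }  = { α, β, ε }ᶜ
  { α, β, δ }  = { γ, ε }ᶜ
  { α, β, γ, ε }  = { α, β, ε } ∪ { γ, ε }
  { α, β, δ, ε }  = { α, β, ε } ∪ { β, δ, ε }
  { β, γ, δ, ε }  = { γ, ε } ∪ { β, δ, ε }
  |family| = 11
Iteration 2 adds 7:
  { α }  = { β, γ, δ, ε }ᶜ
  { γ }  = { α, β, δ, ε }ᶜ
  { δ }  = { α, β, γ, ε }ᶜ
  { α, γ, δ }  = { γ, δ } ∪ { α, γ }
  { α, γ, ε }  = { α, γ } ∪ { γ, ε }
  { γ, δ, ε }  = { γ, δ } ∪ { γ, ε }
  { α, β, γ, δ }  = { γ, δ } ∪ { α, β, δ }
  |family| = 18
Iteration 3: 6 new —
  { ε }  = { α, β, γ, δ }ᶜ
  { α, β }  = { γ, δ, ε }ᶜ
  { α, δ }  = { δ } ∪ { α }
  { β, δ }  = { α, γ, ε }ᶜ
  { β, ε }  = { α, γ, δ }ᶜ
  { α, γ, δ, ε }  = { γ, δ, ε } ∪ { α, γ, δ }
  |family| = 24
Iteration 4 adds 7:
  { β }  = { α, γ, δ, ε }ᶜ
  { α, ε }  = { ε } ∪ { α }
  { δ, ε }  = { ε } ∪ { δ }
  { α, β, γ }  = { α, β } ∪ { γ }
  { α, δ, ε }  = { ε } ∪ { α, δ }
  { β, γ, δ }  = { γ, δ } ∪ { β, δ }
  { β, γ, ε }  = { α, δ }ᶜ
  |family| = 31
Iteration 5 (1 new):
  { β, γ }  = { α, δ, ε }ᶜ
  |family| = 32
Iteration 6: stable.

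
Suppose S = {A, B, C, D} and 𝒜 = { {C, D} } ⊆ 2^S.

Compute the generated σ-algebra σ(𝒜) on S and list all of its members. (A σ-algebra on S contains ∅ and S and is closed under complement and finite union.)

Take S₀ = 𝒜 ∪ {∅, S} = { ∅, {C, D}, S }.
Iteration 1 (1 new):
  {A, B}  = S∖{C, D}
Iteration 2: no new sets; the family is a σ-algebra.

Hence σ(𝒜) has 4 members: { ∅, {A, B}, {C, D}, S }.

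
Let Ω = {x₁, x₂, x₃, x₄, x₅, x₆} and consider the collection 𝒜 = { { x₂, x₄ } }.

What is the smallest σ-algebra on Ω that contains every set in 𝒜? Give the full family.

Initial family (3 sets): { {  }, { x₂, x₄ }, Ω }.
Step 1. New:
  { x₁, x₃, x₅, x₆ }  = complement { x₂, x₄ }
  (now 4)
Step 2: closed — nothing new.

σ(𝒜) = { {  }, { x₂, x₄ }, { x₁, x₃, x₅, x₆ }, Ω }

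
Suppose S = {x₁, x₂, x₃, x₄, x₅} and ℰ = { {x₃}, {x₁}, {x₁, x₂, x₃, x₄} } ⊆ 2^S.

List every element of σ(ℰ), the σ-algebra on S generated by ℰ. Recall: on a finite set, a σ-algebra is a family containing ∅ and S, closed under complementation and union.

Answer: σ(ℰ) = { ∅, {x₁}, {x₃}, {x₅}, {x₁, x₃}, {x₁, x₅}, {x₂, x₄}, {x₃, x₅}, {x₁, x₂, x₄}, {x₁, x₃, x₅}, {x₂, x₃, x₄}, {x₂, x₄, x₅}, {x₁, x₂, x₃, x₄}, {x₁, x₂, x₄, x₅}, {x₂, x₃, x₄, x₅}, S }

Check:
Seed the family with ℰ together with ∅ and S: { ∅, {x₁}, {x₃}, {x₁, x₂, x₃, x₄}, S }.
Step 1 (4 new):
  {x₅}  = ᶜ of {x₁, x₂, x₃, x₄}
  {x₁, x₃}  = {x₃} ∪ {x₁}
  {x₁, x₂, x₄, x₅}  = ᶜ of {x₃}
  {x₂, x₃, x₄, x₅}  = ᶜ of {x₁}
  |family| = 9
Step 2. New:
  {x₁, x₅}  = {x₅} ∪ {x₁}
  {x₃, x₅}  = {x₅} ∪ {x₃}
  {x₁, x₃, x₅}  = {x₅} ∪ {x₁, x₃}
  {x₂, x₄, x₅}  = ᶜ of {x₁, x₃}
  |family| = 13
Step 3 adds 3:
  {x₂, x₄}  = ᶜ of {x₁, x₃, x₅}
  {x₁, x₂, x₄}  = ᶜ of {x₃, x₅}
  {x₂, x₃, x₄}  = ᶜ of {x₁, x₅}
  |family| = 16
After Step 4 the family is unchanged; done.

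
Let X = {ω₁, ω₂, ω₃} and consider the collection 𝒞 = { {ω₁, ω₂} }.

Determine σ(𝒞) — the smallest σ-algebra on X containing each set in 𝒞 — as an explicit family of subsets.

σ(𝒞) = { {}, {ω₃}, {ω₁, ω₂}, X }

Working:
Begin from { {}, {ω₁, ω₂}, X } (that is, 𝒞 plus ∅ and X).
Step 1 (1 new):
  {ω₃}  = complement {ω₁, ω₂}
  |family| = 4
Step 2: already closed under ᶜ and ∪.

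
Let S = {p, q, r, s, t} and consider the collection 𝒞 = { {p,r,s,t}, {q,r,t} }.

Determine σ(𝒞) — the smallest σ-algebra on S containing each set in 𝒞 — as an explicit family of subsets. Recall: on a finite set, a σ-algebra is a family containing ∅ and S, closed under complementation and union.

Answer: σ(𝒞) = { ∅, {q}, {p,s}, {r,t}, {p,q,s}, {q,r,t}, {p,r,s,t}, S }

Working:
Seed the family with 𝒞 together with ∅ and S: { ∅, {q,r,t}, {p,r,s,t}, S }.
Step 1: 2 new —
  {q}  = S∖{p,r,s,t}
  {p,s}  = S∖{q,r,t}
  — 6 sets.
Step 2: 1 new —
  {p,q,s}  = {p,s} ∪ {q}
  — 7 sets.
Step 3 (1 new):
  {r,t}  = S∖{p,q,s}
  — 8 sets.
Step 4: stable.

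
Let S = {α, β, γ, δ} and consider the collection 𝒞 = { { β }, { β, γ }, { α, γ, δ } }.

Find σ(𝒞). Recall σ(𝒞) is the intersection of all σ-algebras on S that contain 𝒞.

|σ(𝒞)| = 8.  σ(𝒞) = { {}, { β }, { γ }, { α, δ }, { β, γ }, { α, β, δ }, { α, γ, δ }, S }

Working:
Begin from { {}, { β }, { β, γ }, { α, γ, δ }, S } (that is, 𝒞 plus ∅ and S).
Iteration 1: 1 new —
  { α, δ }  = S∖{ β, γ }
  (now 6)
Iteration 2 (1 new):
  { α, β, δ }  = { β } ∪ { α, δ }
  (now 7)
Iteration 3 (1 new):
  { γ }  = S∖{ α, β, δ }
  (now 8)
Iteration 4: already closed under ᶜ and ∪.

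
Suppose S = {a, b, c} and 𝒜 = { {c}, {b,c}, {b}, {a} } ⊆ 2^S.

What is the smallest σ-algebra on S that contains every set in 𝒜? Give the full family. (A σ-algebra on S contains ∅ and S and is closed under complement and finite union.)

Begin from { {}, {a}, {b}, {c}, {b,c}, S } (that is, 𝒜 plus ∅ and S).
Iteration 1. New:
  {a,b}  = ᶜ of {c}
  {a,c}  = ᶜ of {b}
  — 8 sets.
Iteration 2 adds nothing — fixpoint reached.

σ(𝒜) = { {}, {a}, {b}, {c}, {a,b}, {a,c}, {b,c}, S }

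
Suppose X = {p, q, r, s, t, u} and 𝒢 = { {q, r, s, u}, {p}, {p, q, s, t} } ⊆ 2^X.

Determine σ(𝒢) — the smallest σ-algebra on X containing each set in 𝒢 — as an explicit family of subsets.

Initial family (5 sets): { ∅, {p}, {p, q, s, t}, {q, r, s, u}, X }.
Round 1: 4 new —
  {p, t}  = X∖{q, r, s, u}
  {r, u}  = X∖{p, q, s, t}
  {p, q, r, s, u}  = {q, r, s, u} ∪ {p}
  {q, r, s, t, u}  = X∖{p}
  [9 total]
Round 2 (3 new):
  {t}  = X∖{p, q, r, s, u}
  {p, r, u}  = {r, u} ∪ {p}
  {p, r, t, u}  = {r, u} ∪ {p, t}
  [12 total]
Round 3. New:
  {q, s}  = X∖{p, r, t, u}
  {q, s, t}  = X∖{p, r, u}
  {r, t, u}  = {r, u} ∪ {t}
  [15 total]
Round 4: 1 new —
  {p, q, s}  = X∖{r, t, u}
  [16 total]
Round 5: stable.

Therefore σ(𝒢) = { ∅, {p}, {t}, {p, t}, {q, s}, {r, u}, {p, q, s}, {p, r, u}, {q, s, t}, {r, t, u}, {p, q, s, t}, {p, r, t, u}, {q, r, s, u}, {p, q, r, s, u}, {q, r, s, t, u}, X } (|σ(𝒢)| = 16).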